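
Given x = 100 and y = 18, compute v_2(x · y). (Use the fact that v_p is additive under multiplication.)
v_2(1800) = 3

v_p(x) = 2 (factor: 100 = 2^2 · 25); v_p(y) = 1 (factor: 18 = 2^1 · 9). Additivity: v_p(xy) = v_p(x) + v_p(y) = 2 + 1 = 3. (Direct check: xy = 1800 = 2^3 · (225).)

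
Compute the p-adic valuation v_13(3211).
v_13(3211) = 2

v_13(n) is the largest exponent k such that 13^k divides n. Factor out: 3211 = 13^2 · 19. (Sign doesn't affect v_p.) So v_13(3211) = 2.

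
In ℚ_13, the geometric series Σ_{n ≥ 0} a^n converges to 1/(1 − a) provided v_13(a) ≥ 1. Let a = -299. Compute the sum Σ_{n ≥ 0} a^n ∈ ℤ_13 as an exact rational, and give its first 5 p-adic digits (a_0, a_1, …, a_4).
Σ a^n = 1/(1 − a) = 1/300;  first 5 digits = (1, 3, 7, 2, 6)

v_13(a) = 1 ≥ 1, so the series converges in ℤ_13 to 1/(1 − a) = 1/(1 − (-299)) = 1/300. Expand this rational in ℤ_13: compute digits iteratively via d_i = x_i mod 13, x_{i+1} = (x_i − d_i)/13. The first 5 digits are (1, 3, 7, 2, 6).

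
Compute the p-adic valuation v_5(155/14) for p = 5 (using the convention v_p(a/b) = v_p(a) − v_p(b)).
v_5(155/14) = 1

Factor powers of 5 from the numerator and denominator of the reduced fraction: 155 = 5^1 · 31 and 14 = 5^0 · 14. Apply v_p(a/b) = v_p(a) − v_p(b): v_5(155/14) = 1 − 0 = 1.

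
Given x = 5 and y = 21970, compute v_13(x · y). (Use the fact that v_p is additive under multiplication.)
v_13(109850) = 3

v_p(x) = 0 (factor: 5 = 13^0 · 5); v_p(y) = 3 (factor: 21970 = 13^3 · 10). Additivity: v_p(xy) = v_p(x) + v_p(y) = 0 + 3 = 3. (Direct check: xy = 109850 = 13^3 · (50).)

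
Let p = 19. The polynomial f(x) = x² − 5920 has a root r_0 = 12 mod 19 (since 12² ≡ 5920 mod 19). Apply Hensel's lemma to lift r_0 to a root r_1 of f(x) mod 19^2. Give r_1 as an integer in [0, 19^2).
r_1 = 12 (mod 361)

Hensel's recurrence: r_{i+1} = r_i − f(r_i)·(f′(r_i))^{-1} mod 19^{i+2}, with f′(x) = 2x. Iterate:
  r_0 = 12 (mod 19)
  r_1 = 12 (mod 361)
Final: r_1 = 12, and one checks f(r_1) ≡ 0 mod 19^2.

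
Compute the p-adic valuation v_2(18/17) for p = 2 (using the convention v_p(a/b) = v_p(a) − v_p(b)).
v_2(18/17) = 1

Factor powers of 2 from the numerator and denominator of the reduced fraction: 18 = 2^1 · 9 and 17 = 2^0 · 17. Apply v_p(a/b) = v_p(a) − v_p(b): v_2(18/17) = 1 − 0 = 1.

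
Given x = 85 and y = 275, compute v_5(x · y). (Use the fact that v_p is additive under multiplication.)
v_5(23375) = 3

v_p(x) = 1 (factor: 85 = 5^1 · 17); v_p(y) = 2 (factor: 275 = 5^2 · 11). Additivity: v_p(xy) = v_p(x) + v_p(y) = 1 + 2 = 3. (Direct check: xy = 23375 = 5^3 · (187).)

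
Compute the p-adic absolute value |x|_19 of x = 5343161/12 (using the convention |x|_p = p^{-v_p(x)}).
|5343161/12|_19 = 1/130321

Step 1 — compute v_19(x) by factoring powers of 19 out of the numerator and denominator: v_19(5343161/12) = 4. Step 2 — apply |x|_p = p^{-v_p(x)} = 19^{-4} = 1/130321.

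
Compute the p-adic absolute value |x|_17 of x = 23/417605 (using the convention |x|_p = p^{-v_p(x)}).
|23/417605|_17 = 83521

Step 1 — compute v_17(x) by factoring powers of 17 out of the numerator and denominator: v_17(23/417605) = -4. Step 2 — apply |x|_p = p^{-v_p(x)} = 17^{4} = 83521.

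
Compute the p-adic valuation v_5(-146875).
v_5(-146875) = 5

v_5(n) is the largest exponent k such that 5^k divides n. Factor out: -146875 = -5^5 · 47. (Sign doesn't affect v_p.) So v_5(-146875) = 5.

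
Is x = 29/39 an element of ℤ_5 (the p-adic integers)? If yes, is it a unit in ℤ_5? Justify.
x ∈ ℤ_5^× (unit); v_5(x) = 0

ℤ_5 = {x ∈ ℚ_5 : v_5(x) ≥ 0} and ℤ_5^× = {x ∈ ℤ_5 : v_5(x) = 0}. Here v_5(29/39) = v_5(num) − v_5(den) = 0; compare against these criteria.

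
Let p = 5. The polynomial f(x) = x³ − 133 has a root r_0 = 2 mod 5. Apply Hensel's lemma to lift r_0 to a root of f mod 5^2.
r_1 = 2 (mod 25)

Hensel: r_{i+1} = r_i − f(r_i)/f′(r_i) mod 5^{i+2}, where f′(x) = 3x². Iterate:
  r_0 = 2 (mod 5)
  r_1 = 2 (mod 25)
Final: r = 2 with f(r) ≡ 0 mod 5^2.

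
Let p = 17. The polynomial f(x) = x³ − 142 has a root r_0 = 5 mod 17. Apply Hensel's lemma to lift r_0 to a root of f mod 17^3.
r_2 = 1246 (mod 4913)

Hensel: r_{i+1} = r_i − f(r_i)/f′(r_i) mod 17^{i+2}, where f′(x) = 3x². Iterate:
  r_0 = 5 (mod 17)
  r_1 = 90 (mod 289)
  r_2 = 1246 (mod 4913)
Final: r = 1246 with f(r) ≡ 0 mod 17^3.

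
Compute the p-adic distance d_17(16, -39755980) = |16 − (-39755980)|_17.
d_17(16, -39755980) = 1/1419857

Step 1 — x − y = 16 − (-39755980) = 39755996. Step 2 — v_17(39755996) = 5 (factor: 39755996 = (17^5 · 28); the sign does not affect v_p). Step 3 — |x − y|_17 = 17^{-5} = 1/1419857.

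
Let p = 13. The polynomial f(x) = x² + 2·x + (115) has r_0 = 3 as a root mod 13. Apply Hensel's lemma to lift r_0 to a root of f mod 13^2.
r_1 = 29 (mod 169)

Hensel: r_{i+1} = r_i − f(r_i)·(f′(r_i))^{-1} mod 13^{i+2}, f′(x) = 2x + 2. Iterate:
  r_0 = 3 (mod 13)
  r_1 = 29 (mod 169)
Final: r = 29 satisfies f(r) ≡ 0 mod 13^2.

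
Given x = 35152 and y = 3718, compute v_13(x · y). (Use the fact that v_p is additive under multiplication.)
v_13(130695136) = 5

v_p(x) = 3 (factor: 35152 = 13^3 · 16); v_p(y) = 2 (factor: 3718 = 13^2 · 22). Additivity: v_p(xy) = v_p(x) + v_p(y) = 3 + 2 = 5. (Direct check: xy = 130695136 = 13^5 · (352).)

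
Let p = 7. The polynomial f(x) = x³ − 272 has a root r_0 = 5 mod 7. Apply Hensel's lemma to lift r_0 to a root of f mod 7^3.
r_2 = 103 (mod 343)

Hensel: r_{i+1} = r_i − f(r_i)/f′(r_i) mod 7^{i+2}, where f′(x) = 3x². Iterate:
  r_0 = 5 (mod 7)
  r_1 = 5 (mod 49)
  r_2 = 103 (mod 343)
Final: r = 103 with f(r) ≡ 0 mod 7^3.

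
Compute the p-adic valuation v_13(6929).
v_13(6929) = 2

v_13(n) is the largest exponent k such that 13^k divides n. Factor out: 6929 = 13^2 · 41. (Sign doesn't affect v_p.) So v_13(6929) = 2.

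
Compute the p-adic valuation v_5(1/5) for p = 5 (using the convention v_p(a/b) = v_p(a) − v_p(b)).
v_5(1/5) = -1

Factor powers of 5 from the numerator and denominator of the reduced fraction: 1 = 5^0 · 1 and 5 = 5^1 · 1. Apply v_p(a/b) = v_p(a) − v_p(b): v_5(1/5) = 0 − 1 = -1.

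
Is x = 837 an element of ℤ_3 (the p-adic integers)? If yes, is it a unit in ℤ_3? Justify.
x ∈ ℤ_3 but not a unit; v_3(x) = 3 > 0

ℤ_3 = {x ∈ ℚ_3 : v_3(x) ≥ 0} and ℤ_3^× = {x ∈ ℤ_3 : v_3(x) = 0}. Here v_3(837) = v_3(num) − v_3(den) = 3; compare against these criteria.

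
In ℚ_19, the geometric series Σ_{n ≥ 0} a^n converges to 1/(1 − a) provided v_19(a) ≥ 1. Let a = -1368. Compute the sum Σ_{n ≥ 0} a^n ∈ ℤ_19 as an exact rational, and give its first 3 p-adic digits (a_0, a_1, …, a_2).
Σ a^n = 1/(1 − a) = 1/1369;  first 3 digits = (1, 4, 12)

v_19(a) = 1 ≥ 1, so the series converges in ℤ_19 to 1/(1 − a) = 1/(1 − (-1368)) = 1/1369. Expand this rational in ℤ_19: compute digits iteratively via d_i = x_i mod 19, x_{i+1} = (x_i − d_i)/19. The first 3 digits are (1, 4, 12).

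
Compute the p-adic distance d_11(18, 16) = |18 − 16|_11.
d_11(18, 16) = 1

Step 1 — x − y = 18 − 16 = 2. Step 2 — v_11(2) = 0 (factor: 2 = (11^0 · 2); the sign does not affect v_p). Step 3 — |x − y|_11 = 11^{0} = 1.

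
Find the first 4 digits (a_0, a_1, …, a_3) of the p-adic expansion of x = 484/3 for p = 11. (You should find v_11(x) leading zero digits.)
(a_0, …, a_3) = (0, 0, 5, 7)

v_11(484/3) = 2, so a_0 = ... = a_1 = 0. Factor out: x = 11^2 · u with u = 4/3 a unit in ℤ_11. Expand u iteratively via a_{v+i} = u_i mod 11, u_{i+1} = (u_i − a_{v+i})/11:
  u_0 = 4/3;  a_2 = 5;  u_1 = (u_0 − 5)/11 = -1/3
  u_1 = -1/3;  a_3 = 7;  u_2 = (u_1 − 7)/11 = -2/3
Digits: (0, 0, 5, 7).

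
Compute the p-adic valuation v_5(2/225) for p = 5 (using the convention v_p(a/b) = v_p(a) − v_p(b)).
v_5(2/225) = -2

Factor powers of 5 from the numerator and denominator of the reduced fraction: 2 = 5^0 · 2 and 225 = 5^2 · 9. Apply v_p(a/b) = v_p(a) − v_p(b): v_5(2/225) = 0 − 2 = -2.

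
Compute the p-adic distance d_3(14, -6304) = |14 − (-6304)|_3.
d_3(14, -6304) = 1/243

Step 1 — x − y = 14 − (-6304) = 6318. Step 2 — v_3(6318) = 5 (factor: 6318 = (3^5 · 26); the sign does not affect v_p). Step 3 — |x − y|_3 = 3^{-5} = 1/243.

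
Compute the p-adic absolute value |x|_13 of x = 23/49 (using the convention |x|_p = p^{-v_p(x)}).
|23/49|_13 = 1

Step 1 — compute v_13(x) by factoring powers of 13 out of the numerator and denominator: v_13(23/49) = 0. Step 2 — apply |x|_p = p^{-v_p(x)} = 13^{0} = 1.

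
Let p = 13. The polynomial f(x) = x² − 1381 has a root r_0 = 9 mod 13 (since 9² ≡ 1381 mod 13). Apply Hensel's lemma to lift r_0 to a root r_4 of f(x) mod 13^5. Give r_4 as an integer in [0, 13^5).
r_4 = 196985 (mod 371293)

Hensel's recurrence: r_{i+1} = r_i − f(r_i)·(f′(r_i))^{-1} mod 13^{i+2}, with f′(x) = 2x. Iterate:
  r_0 = 9 (mod 13)
  r_1 = 100 (mod 169)
  r_2 = 1452 (mod 2197)
  r_3 = 25619 (mod 28561)
  r_4 = 196985 (mod 371293)
Final: r_4 = 196985, and one checks f(r_4) ≡ 0 mod 13^5.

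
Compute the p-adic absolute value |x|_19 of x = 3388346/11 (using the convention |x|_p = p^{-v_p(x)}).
|3388346/11|_19 = 1/130321

Step 1 — compute v_19(x) by factoring powers of 19 out of the numerator and denominator: v_19(3388346/11) = 4. Step 2 — apply |x|_p = p^{-v_p(x)} = 19^{-4} = 1/130321.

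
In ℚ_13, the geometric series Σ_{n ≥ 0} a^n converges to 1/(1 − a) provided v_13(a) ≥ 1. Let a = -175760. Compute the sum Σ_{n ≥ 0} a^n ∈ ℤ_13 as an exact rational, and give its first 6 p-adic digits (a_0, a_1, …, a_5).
Σ a^n = 1/(1 − a) = 1/175761;  first 6 digits = (1, 0, 0, 11, 6, 12)

v_13(a) = 3 ≥ 1, so the series converges in ℤ_13 to 1/(1 − a) = 1/(1 − (-175760)) = 1/175761. Expand this rational in ℤ_13: compute digits iteratively via d_i = x_i mod 13, x_{i+1} = (x_i − d_i)/13. The first 6 digits are (1, 0, 0, 11, 6, 12).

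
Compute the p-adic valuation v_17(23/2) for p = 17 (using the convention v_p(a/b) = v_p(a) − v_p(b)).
v_17(23/2) = 0

Factor powers of 17 from the numerator and denominator of the reduced fraction: 23 = 17^0 · 23 and 2 = 17^0 · 2. Apply v_p(a/b) = v_p(a) − v_p(b): v_17(23/2) = 0 − 0 = 0.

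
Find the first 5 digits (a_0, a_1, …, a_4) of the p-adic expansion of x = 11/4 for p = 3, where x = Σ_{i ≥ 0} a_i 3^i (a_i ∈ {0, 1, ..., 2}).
(a_0, …, a_4) = (2, 1, 2, 0, 2)

v_3(11/4) = 0 (numerator and denominator both coprime to 3), so x ∈ ℤ_3^×. Compute digits iteratively via a_i = x_i mod 3, x_{i+1} = (x_i − a_i)/3, with x_0 = x:
  x_0 = 11/4;  a_0 = 2;  x_1 = (x_0 − 2)/3 = 1/4
  x_1 = 1/4;  a_1 = 1;  x_2 = (x_1 − 1)/3 = -1/4
  x_2 = -1/4;  a_2 = 2;  x_3 = (x_2 − 2)/3 = -3/4
  x_3 = -3/4;  a_3 = 0;  x_4 = (x_3 − 0)/3 = -1/4
  x_4 = -1/4;  a_4 = 2;  x_5 = (x_4 − 2)/3 = -3/4
Digits: (2, 1, 2, 0, 2).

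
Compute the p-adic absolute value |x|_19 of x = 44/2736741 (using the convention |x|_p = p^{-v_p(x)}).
|44/2736741|_19 = 130321

Step 1 — compute v_19(x) by factoring powers of 19 out of the numerator and denominator: v_19(44/2736741) = -4. Step 2 — apply |x|_p = p^{-v_p(x)} = 19^{4} = 130321.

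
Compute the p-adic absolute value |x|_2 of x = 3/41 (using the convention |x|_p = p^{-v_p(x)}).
|3/41|_2 = 1

Step 1 — compute v_2(x) by factoring powers of 2 out of the numerator and denominator: v_2(3/41) = 0. Step 2 — apply |x|_p = p^{-v_p(x)} = 2^{0} = 1.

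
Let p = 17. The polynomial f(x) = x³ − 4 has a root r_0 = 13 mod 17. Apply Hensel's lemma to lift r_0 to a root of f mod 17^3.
r_2 = 1900 (mod 4913)

Hensel: r_{i+1} = r_i − f(r_i)/f′(r_i) mod 17^{i+2}, where f′(x) = 3x². Iterate:
  r_0 = 13 (mod 17)
  r_1 = 166 (mod 289)
  r_2 = 1900 (mod 4913)
Final: r = 1900 with f(r) ≡ 0 mod 17^3.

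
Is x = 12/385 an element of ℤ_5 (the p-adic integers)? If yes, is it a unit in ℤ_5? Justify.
x ∉ ℤ_5 (v_5(x) = -1 < 0)

ℤ_5 = {x ∈ ℚ_5 : v_5(x) ≥ 0} and ℤ_5^× = {x ∈ ℤ_5 : v_5(x) = 0}. Here v_5(12/385) = v_5(num) − v_5(den) = -1; compare against these criteria.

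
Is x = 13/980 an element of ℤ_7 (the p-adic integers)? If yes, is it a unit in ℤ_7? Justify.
x ∉ ℤ_7 (v_7(x) = -2 < 0)

ℤ_7 = {x ∈ ℚ_7 : v_7(x) ≥ 0} and ℤ_7^× = {x ∈ ℤ_7 : v_7(x) = 0}. Here v_7(13/980) = v_7(num) − v_7(den) = -2; compare against these criteria.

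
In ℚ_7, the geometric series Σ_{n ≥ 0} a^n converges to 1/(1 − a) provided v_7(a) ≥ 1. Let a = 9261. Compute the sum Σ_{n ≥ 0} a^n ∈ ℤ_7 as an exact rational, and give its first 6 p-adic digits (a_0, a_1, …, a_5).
Σ a^n = 1/(1 − a) = -1/9260;  first 6 digits = (1, 0, 0, 6, 3, 0)

v_7(a) = 3 ≥ 1, so the series converges in ℤ_7 to 1/(1 − a) = 1/(1 − 9261) = -1/9260. Expand this rational in ℤ_7: compute digits iteratively via d_i = x_i mod 7, x_{i+1} = (x_i − d_i)/7. The first 6 digits are (1, 0, 0, 6, 3, 0).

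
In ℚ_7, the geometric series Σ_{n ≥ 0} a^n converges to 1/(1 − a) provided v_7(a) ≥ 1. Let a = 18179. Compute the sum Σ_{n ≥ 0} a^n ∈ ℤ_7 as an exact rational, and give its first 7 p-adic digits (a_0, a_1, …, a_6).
Σ a^n = 1/(1 − a) = -1/18178;  first 7 digits = (1, 0, 0, 4, 0, 1, 2)

v_7(a) = 3 ≥ 1, so the series converges in ℤ_7 to 1/(1 − a) = 1/(1 − 18179) = -1/18178. Expand this rational in ℤ_7: compute digits iteratively via d_i = x_i mod 7, x_{i+1} = (x_i − d_i)/7. The first 7 digits are (1, 0, 0, 4, 0, 1, 2).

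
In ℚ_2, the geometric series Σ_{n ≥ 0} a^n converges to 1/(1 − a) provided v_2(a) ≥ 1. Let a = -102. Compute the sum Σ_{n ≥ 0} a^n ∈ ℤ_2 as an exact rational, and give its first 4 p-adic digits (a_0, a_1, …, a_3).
Σ a^n = 1/(1 − a) = 1/103;  first 4 digits = (1, 1, 1, 0)

v_2(a) = 1 ≥ 1, so the series converges in ℤ_2 to 1/(1 − a) = 1/(1 − (-102)) = 1/103. Expand this rational in ℤ_2: compute digits iteratively via d_i = x_i mod 2, x_{i+1} = (x_i − d_i)/2. The first 4 digits are (1, 1, 1, 0).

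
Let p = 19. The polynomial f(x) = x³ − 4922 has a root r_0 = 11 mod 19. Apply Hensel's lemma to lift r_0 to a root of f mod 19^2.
r_1 = 182 (mod 361)

Hensel: r_{i+1} = r_i − f(r_i)/f′(r_i) mod 19^{i+2}, where f′(x) = 3x². Iterate:
  r_0 = 11 (mod 19)
  r_1 = 182 (mod 361)
Final: r = 182 with f(r) ≡ 0 mod 19^2.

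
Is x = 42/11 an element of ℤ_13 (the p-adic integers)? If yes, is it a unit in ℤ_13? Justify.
x ∈ ℤ_13^× (unit); v_13(x) = 0

ℤ_13 = {x ∈ ℚ_13 : v_13(x) ≥ 0} and ℤ_13^× = {x ∈ ℤ_13 : v_13(x) = 0}. Here v_13(42/11) = v_13(num) − v_13(den) = 0; compare against these criteria.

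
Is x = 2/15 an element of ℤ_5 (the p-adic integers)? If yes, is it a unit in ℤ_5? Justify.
x ∉ ℤ_5 (v_5(x) = -1 < 0)

ℤ_5 = {x ∈ ℚ_5 : v_5(x) ≥ 0} and ℤ_5^× = {x ∈ ℤ_5 : v_5(x) = 0}. Here v_5(2/15) = v_5(num) − v_5(den) = -1; compare against these criteria.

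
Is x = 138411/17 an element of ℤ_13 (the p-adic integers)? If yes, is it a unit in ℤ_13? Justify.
x ∈ ℤ_13 but not a unit; v_13(x) = 3 > 0

ℤ_13 = {x ∈ ℚ_13 : v_13(x) ≥ 0} and ℤ_13^× = {x ∈ ℤ_13 : v_13(x) = 0}. Here v_13(138411/17) = v_13(num) − v_13(den) = 3; compare against these criteria.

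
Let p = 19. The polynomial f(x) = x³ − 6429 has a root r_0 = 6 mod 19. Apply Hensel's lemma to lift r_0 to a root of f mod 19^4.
r_3 = 107812 (mod 130321)

Hensel: r_{i+1} = r_i − f(r_i)/f′(r_i) mod 19^{i+2}, where f′(x) = 3x². Iterate:
  r_0 = 6 (mod 19)
  r_1 = 234 (mod 361)
  r_2 = 4927 (mod 6859)
  r_3 = 107812 (mod 130321)
Final: r = 107812 with f(r) ≡ 0 mod 19^4.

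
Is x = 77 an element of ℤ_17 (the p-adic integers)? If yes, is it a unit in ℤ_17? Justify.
x ∈ ℤ_17^× (unit); v_17(x) = 0

ℤ_17 = {x ∈ ℚ_17 : v_17(x) ≥ 0} and ℤ_17^× = {x ∈ ℤ_17 : v_17(x) = 0}. Here v_17(77) = v_17(num) − v_17(den) = 0; compare against these criteria.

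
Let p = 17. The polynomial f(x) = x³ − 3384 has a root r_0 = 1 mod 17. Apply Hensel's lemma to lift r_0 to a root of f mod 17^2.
r_1 = 69 (mod 289)

Hensel: r_{i+1} = r_i − f(r_i)/f′(r_i) mod 17^{i+2}, where f′(x) = 3x². Iterate:
  r_0 = 1 (mod 17)
  r_1 = 69 (mod 289)
Final: r = 69 with f(r) ≡ 0 mod 17^2.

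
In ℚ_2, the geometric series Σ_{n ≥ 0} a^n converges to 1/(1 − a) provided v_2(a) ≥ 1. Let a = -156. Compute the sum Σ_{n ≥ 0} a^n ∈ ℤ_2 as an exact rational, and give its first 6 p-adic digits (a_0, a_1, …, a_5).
Σ a^n = 1/(1 − a) = 1/157;  first 6 digits = (1, 0, 1, 0, 1, 1)

v_2(a) = 2 ≥ 1, so the series converges in ℤ_2 to 1/(1 − a) = 1/(1 − (-156)) = 1/157. Expand this rational in ℤ_2: compute digits iteratively via d_i = x_i mod 2, x_{i+1} = (x_i − d_i)/2. The first 6 digits are (1, 0, 1, 0, 1, 1).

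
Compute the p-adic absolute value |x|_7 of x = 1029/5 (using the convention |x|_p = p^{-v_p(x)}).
|1029/5|_7 = 1/343

Step 1 — compute v_7(x) by factoring powers of 7 out of the numerator and denominator: v_7(1029/5) = 3. Step 2 — apply |x|_p = p^{-v_p(x)} = 7^{-3} = 1/343.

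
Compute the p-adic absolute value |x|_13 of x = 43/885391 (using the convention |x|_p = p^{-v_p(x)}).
|43/885391|_13 = 28561

Step 1 — compute v_13(x) by factoring powers of 13 out of the numerator and denominator: v_13(43/885391) = -4. Step 2 — apply |x|_p = p^{-v_p(x)} = 13^{4} = 28561.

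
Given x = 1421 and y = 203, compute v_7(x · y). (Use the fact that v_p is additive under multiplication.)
v_7(288463) = 3

v_p(x) = 2 (factor: 1421 = 7^2 · 29); v_p(y) = 1 (factor: 203 = 7^1 · 29). Additivity: v_p(xy) = v_p(x) + v_p(y) = 2 + 1 = 3. (Direct check: xy = 288463 = 7^3 · (841).)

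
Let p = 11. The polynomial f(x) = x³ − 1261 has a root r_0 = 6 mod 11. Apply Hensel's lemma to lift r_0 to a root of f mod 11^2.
r_1 = 28 (mod 121)

Hensel: r_{i+1} = r_i − f(r_i)/f′(r_i) mod 11^{i+2}, where f′(x) = 3x². Iterate:
  r_0 = 6 (mod 11)
  r_1 = 28 (mod 121)
Final: r = 28 with f(r) ≡ 0 mod 11^2.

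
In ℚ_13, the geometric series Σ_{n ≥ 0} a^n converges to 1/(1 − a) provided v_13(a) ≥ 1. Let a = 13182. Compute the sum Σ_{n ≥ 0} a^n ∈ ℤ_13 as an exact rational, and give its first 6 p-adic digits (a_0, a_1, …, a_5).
Σ a^n = 1/(1 − a) = -1/13181;  first 6 digits = (1, 0, 0, 6, 0, 0)

v_13(a) = 3 ≥ 1, so the series converges in ℤ_13 to 1/(1 − a) = 1/(1 − 13182) = -1/13181. Expand this rational in ℤ_13: compute digits iteratively via d_i = x_i mod 13, x_{i+1} = (x_i − d_i)/13. The first 6 digits are (1, 0, 0, 6, 0, 0).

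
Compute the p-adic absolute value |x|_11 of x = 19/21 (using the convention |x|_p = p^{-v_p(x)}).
|19/21|_11 = 1

Step 1 — compute v_11(x) by factoring powers of 11 out of the numerator and denominator: v_11(19/21) = 0. Step 2 — apply |x|_p = p^{-v_p(x)} = 11^{0} = 1.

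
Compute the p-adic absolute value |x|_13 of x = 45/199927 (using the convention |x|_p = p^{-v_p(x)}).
|45/199927|_13 = 28561

Step 1 — compute v_13(x) by factoring powers of 13 out of the numerator and denominator: v_13(45/199927) = -4. Step 2 — apply |x|_p = p^{-v_p(x)} = 13^{4} = 28561.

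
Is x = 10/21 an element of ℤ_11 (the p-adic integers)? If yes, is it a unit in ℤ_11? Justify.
x ∈ ℤ_11^× (unit); v_11(x) = 0

ℤ_11 = {x ∈ ℚ_11 : v_11(x) ≥ 0} and ℤ_11^× = {x ∈ ℤ_11 : v_11(x) = 0}. Here v_11(10/21) = v_11(num) − v_11(den) = 0; compare against these criteria.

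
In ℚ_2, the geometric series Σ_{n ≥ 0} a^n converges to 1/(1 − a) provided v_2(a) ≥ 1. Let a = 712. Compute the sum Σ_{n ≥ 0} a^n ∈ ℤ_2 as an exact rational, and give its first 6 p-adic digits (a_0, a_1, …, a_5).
Σ a^n = 1/(1 − a) = -1/711;  first 6 digits = (1, 0, 0, 1, 0, 0)

v_2(a) = 3 ≥ 1, so the series converges in ℤ_2 to 1/(1 − a) = 1/(1 − 712) = -1/711. Expand this rational in ℤ_2: compute digits iteratively via d_i = x_i mod 2, x_{i+1} = (x_i − d_i)/2. The first 6 digits are (1, 0, 0, 1, 0, 0).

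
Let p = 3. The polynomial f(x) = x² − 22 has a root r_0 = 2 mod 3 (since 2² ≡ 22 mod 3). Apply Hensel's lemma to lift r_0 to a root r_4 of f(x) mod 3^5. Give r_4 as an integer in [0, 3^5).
r_4 = 47 (mod 243)

Hensel's recurrence: r_{i+1} = r_i − f(r_i)·(f′(r_i))^{-1} mod 3^{i+2}, with f′(x) = 2x. Iterate:
  r_0 = 2 (mod 3)
  r_1 = 2 (mod 9)
  r_2 = 20 (mod 27)
  r_3 = 47 (mod 81)
  r_4 = 47 (mod 243)
Final: r_4 = 47, and one checks f(r_4) ≡ 0 mod 3^5.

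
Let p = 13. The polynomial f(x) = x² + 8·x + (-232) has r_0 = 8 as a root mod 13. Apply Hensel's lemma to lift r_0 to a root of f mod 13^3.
r_2 = 632 (mod 2197)

Hensel: r_{i+1} = r_i − f(r_i)·(f′(r_i))^{-1} mod 13^{i+2}, f′(x) = 2x + 8. Iterate:
  r_0 = 8 (mod 13)
  r_1 = 125 (mod 169)
  r_2 = 632 (mod 2197)
Final: r = 632 satisfies f(r) ≡ 0 mod 13^3.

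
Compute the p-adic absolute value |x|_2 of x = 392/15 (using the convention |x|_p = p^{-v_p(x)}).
|392/15|_2 = 1/8

Step 1 — compute v_2(x) by factoring powers of 2 out of the numerator and denominator: v_2(392/15) = 3. Step 2 — apply |x|_p = p^{-v_p(x)} = 2^{-3} = 1/8.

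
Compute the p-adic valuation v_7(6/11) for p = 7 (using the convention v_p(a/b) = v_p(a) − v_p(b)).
v_7(6/11) = 0

Factor powers of 7 from the numerator and denominator of the reduced fraction: 6 = 7^0 · 6 and 11 = 7^0 · 11. Apply v_p(a/b) = v_p(a) − v_p(b): v_7(6/11) = 0 − 0 = 0.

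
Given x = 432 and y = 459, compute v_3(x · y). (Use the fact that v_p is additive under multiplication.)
v_3(198288) = 6

v_p(x) = 3 (factor: 432 = 3^3 · 16); v_p(y) = 3 (factor: 459 = 3^3 · 17). Additivity: v_p(xy) = v_p(x) + v_p(y) = 3 + 3 = 6. (Direct check: xy = 198288 = 3^6 · (272).)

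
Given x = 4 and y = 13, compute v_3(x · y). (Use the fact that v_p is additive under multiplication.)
v_3(52) = 0

v_p(x) = 0 (factor: 4 = 3^0 · 4); v_p(y) = 0 (factor: 13 = 3^0 · 13). Additivity: v_p(xy) = v_p(x) + v_p(y) = 0 + 0 = 0. (Direct check: xy = 52 = 3^0 · (52).)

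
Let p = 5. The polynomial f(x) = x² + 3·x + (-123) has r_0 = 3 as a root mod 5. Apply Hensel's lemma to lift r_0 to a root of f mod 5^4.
r_3 = 498 (mod 625)

Hensel: r_{i+1} = r_i − f(r_i)·(f′(r_i))^{-1} mod 5^{i+2}, f′(x) = 2x + 3. Iterate:
  r_0 = 3 (mod 5)
  r_1 = 23 (mod 25)
  r_2 = 123 (mod 125)
  r_3 = 498 (mod 625)
Final: r = 498 satisfies f(r) ≡ 0 mod 5^4.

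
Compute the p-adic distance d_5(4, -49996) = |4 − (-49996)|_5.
d_5(4, -49996) = 1/3125

Step 1 — x − y = 4 − (-49996) = 50000. Step 2 — v_5(50000) = 5 (factor: 50000 = (5^5 · 16); the sign does not affect v_p). Step 3 — |x − y|_5 = 5^{-5} = 1/3125.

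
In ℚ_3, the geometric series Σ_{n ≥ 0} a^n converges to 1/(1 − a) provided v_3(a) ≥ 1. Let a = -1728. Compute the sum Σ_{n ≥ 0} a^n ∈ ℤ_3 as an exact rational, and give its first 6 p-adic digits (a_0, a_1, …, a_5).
Σ a^n = 1/(1 − a) = 1/1729;  first 6 digits = (1, 0, 0, 2, 2, 1)

v_3(a) = 3 ≥ 1, so the series converges in ℤ_3 to 1/(1 − a) = 1/(1 − (-1728)) = 1/1729. Expand this rational in ℤ_3: compute digits iteratively via d_i = x_i mod 3, x_{i+1} = (x_i − d_i)/3. The first 6 digits are (1, 0, 0, 2, 2, 1).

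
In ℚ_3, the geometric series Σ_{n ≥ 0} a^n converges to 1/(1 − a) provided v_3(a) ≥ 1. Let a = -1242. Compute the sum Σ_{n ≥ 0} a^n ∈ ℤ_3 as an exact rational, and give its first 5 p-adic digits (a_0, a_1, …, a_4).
Σ a^n = 1/(1 − a) = 1/1243;  first 5 digits = (1, 0, 0, 2, 2)

v_3(a) = 3 ≥ 1, so the series converges in ℤ_3 to 1/(1 − a) = 1/(1 − (-1242)) = 1/1243. Expand this rational in ℤ_3: compute digits iteratively via d_i = x_i mod 3, x_{i+1} = (x_i − d_i)/3. The first 5 digits are (1, 0, 0, 2, 2).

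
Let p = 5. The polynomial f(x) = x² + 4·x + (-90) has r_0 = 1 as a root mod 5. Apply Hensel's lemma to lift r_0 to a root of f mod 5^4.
r_3 = 561 (mod 625)

Hensel: r_{i+1} = r_i − f(r_i)·(f′(r_i))^{-1} mod 5^{i+2}, f′(x) = 2x + 4. Iterate:
  r_0 = 1 (mod 5)
  r_1 = 11 (mod 25)
  r_2 = 61 (mod 125)
  r_3 = 561 (mod 625)
Final: r = 561 satisfies f(r) ≡ 0 mod 5^4.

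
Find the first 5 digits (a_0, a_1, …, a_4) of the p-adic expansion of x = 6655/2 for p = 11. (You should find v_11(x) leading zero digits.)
(a_0, …, a_4) = (0, 0, 0, 8, 5)

v_11(6655/2) = 3, so a_0 = ... = a_2 = 0. Factor out: x = 11^3 · u with u = 5/2 a unit in ℤ_11. Expand u iteratively via a_{v+i} = u_i mod 11, u_{i+1} = (u_i − a_{v+i})/11:
  u_0 = 5/2;  a_3 = 8;  u_1 = (u_0 − 8)/11 = -1/2
  u_1 = -1/2;  a_4 = 5;  u_2 = (u_1 − 5)/11 = -1/2
Digits: (0, 0, 0, 8, 5).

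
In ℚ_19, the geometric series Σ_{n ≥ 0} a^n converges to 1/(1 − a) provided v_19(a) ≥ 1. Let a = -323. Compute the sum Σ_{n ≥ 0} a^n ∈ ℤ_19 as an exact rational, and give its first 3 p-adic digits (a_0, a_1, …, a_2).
Σ a^n = 1/(1 − a) = 1/324;  first 3 digits = (1, 2, 3)

v_19(a) = 1 ≥ 1, so the series converges in ℤ_19 to 1/(1 − a) = 1/(1 − (-323)) = 1/324. Expand this rational in ℤ_19: compute digits iteratively via d_i = x_i mod 19, x_{i+1} = (x_i − d_i)/19. The first 3 digits are (1, 2, 3).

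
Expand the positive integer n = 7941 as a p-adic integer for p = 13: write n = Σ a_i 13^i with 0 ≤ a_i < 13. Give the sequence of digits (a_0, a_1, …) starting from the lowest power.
(a_0, a_1, …) = (11, 12, 7, 3)

Repeated division by 13 gives the digits low-to-high: 7941 = 11 + 12·13^1 + 7·13^2 + 3·13^3. Digit sequence: (11, 12, 7, 3).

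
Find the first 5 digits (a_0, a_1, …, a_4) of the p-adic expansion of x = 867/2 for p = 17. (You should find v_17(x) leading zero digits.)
(a_0, …, a_4) = (0, 0, 10, 8, 8)

v_17(867/2) = 2, so a_0 = ... = a_1 = 0. Factor out: x = 17^2 · u with u = 3/2 a unit in ℤ_17. Expand u iteratively via a_{v+i} = u_i mod 17, u_{i+1} = (u_i − a_{v+i})/17:
  u_0 = 3/2;  a_2 = 10;  u_1 = (u_0 − 10)/17 = -1/2
  u_1 = -1/2;  a_3 = 8;  u_2 = (u_1 − 8)/17 = -1/2
  u_2 = -1/2;  a_4 = 8;  u_3 = (u_2 − 8)/17 = -1/2
Digits: (0, 0, 10, 8, 8).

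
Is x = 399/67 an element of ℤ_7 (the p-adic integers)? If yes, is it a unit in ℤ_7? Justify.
x ∈ ℤ_7 but not a unit; v_7(x) = 1 > 0

ℤ_7 = {x ∈ ℚ_7 : v_7(x) ≥ 0} and ℤ_7^× = {x ∈ ℤ_7 : v_7(x) = 0}. Here v_7(399/67) = v_7(num) − v_7(den) = 1; compare against these criteria.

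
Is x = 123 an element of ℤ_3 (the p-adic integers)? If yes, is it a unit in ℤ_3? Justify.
x ∈ ℤ_3 but not a unit; v_3(x) = 1 > 0

ℤ_3 = {x ∈ ℚ_3 : v_3(x) ≥ 0} and ℤ_3^× = {x ∈ ℤ_3 : v_3(x) = 0}. Here v_3(123) = v_3(num) − v_3(den) = 1; compare against these criteria.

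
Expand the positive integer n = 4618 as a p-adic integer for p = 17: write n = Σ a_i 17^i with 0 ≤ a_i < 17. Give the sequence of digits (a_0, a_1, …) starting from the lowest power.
(a_0, a_1, …) = (11, 16, 15)

Repeated division by 17 gives the digits low-to-high: 4618 = 11 + 16·17^1 + 15·17^2. Digit sequence: (11, 16, 15).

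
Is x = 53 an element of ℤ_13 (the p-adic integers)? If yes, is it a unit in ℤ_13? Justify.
x ∈ ℤ_13^× (unit); v_13(x) = 0

ℤ_13 = {x ∈ ℚ_13 : v_13(x) ≥ 0} and ℤ_13^× = {x ∈ ℤ_13 : v_13(x) = 0}. Here v_13(53) = v_13(num) − v_13(den) = 0; compare against these criteria.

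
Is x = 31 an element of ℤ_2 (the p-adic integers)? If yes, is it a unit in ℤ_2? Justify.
x ∈ ℤ_2^× (unit); v_2(x) = 0

ℤ_2 = {x ∈ ℚ_2 : v_2(x) ≥ 0} and ℤ_2^× = {x ∈ ℤ_2 : v_2(x) = 0}. Here v_2(31) = v_2(num) − v_2(den) = 0; compare against these criteria.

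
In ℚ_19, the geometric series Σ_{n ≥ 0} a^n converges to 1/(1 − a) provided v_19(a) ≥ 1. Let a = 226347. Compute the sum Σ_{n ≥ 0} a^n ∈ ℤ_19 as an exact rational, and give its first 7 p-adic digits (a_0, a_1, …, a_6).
Σ a^n = 1/(1 − a) = -1/226346;  first 7 digits = (1, 0, 0, 14, 1, 0, 6)

v_19(a) = 3 ≥ 1, so the series converges in ℤ_19 to 1/(1 − a) = 1/(1 − 226347) = -1/226346. Expand this rational in ℤ_19: compute digits iteratively via d_i = x_i mod 19, x_{i+1} = (x_i − d_i)/19. The first 7 digits are (1, 0, 0, 14, 1, 0, 6).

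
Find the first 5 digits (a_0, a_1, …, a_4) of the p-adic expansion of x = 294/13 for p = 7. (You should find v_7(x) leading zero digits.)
(a_0, …, a_4) = (0, 0, 1, 1, 2)

v_7(294/13) = 2, so a_0 = ... = a_1 = 0. Factor out: x = 7^2 · u with u = 6/13 a unit in ℤ_7. Expand u iteratively via a_{v+i} = u_i mod 7, u_{i+1} = (u_i − a_{v+i})/7:
  u_0 = 6/13;  a_2 = 1;  u_1 = (u_0 − 1)/7 = -1/13
  u_1 = -1/13;  a_3 = 1;  u_2 = (u_1 − 1)/7 = -2/13
  u_2 = -2/13;  a_4 = 2;  u_3 = (u_2 − 2)/7 = -4/13
Digits: (0, 0, 1, 1, 2).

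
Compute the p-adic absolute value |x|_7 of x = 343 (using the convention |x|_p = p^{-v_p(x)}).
|343|_7 = 1/343

Step 1 — compute v_7(x) by factoring powers of 7 out of the numerator and denominator: v_7(343) = 3. Step 2 — apply |x|_p = p^{-v_p(x)} = 7^{-3} = 1/343.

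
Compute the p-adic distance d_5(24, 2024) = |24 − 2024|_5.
d_5(24, 2024) = 1/125

Step 1 — x − y = 24 − 2024 = -2000. Step 2 — v_5(-2000) = 3 (factor: -2000 = −(5^3 · 16); the sign does not affect v_p). Step 3 — |x − y|_5 = 5^{-3} = 1/125.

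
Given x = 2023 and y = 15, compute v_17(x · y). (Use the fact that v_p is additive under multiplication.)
v_17(30345) = 2

v_p(x) = 2 (factor: 2023 = 17^2 · 7); v_p(y) = 0 (factor: 15 = 17^0 · 15). Additivity: v_p(xy) = v_p(x) + v_p(y) = 2 + 0 = 2. (Direct check: xy = 30345 = 17^2 · (105).)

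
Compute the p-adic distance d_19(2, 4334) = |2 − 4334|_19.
d_19(2, 4334) = 1/361

Step 1 — x − y = 2 − 4334 = -4332. Step 2 — v_19(-4332) = 2 (factor: -4332 = −(19^2 · 12); the sign does not affect v_p). Step 3 — |x − y|_19 = 19^{-2} = 1/361.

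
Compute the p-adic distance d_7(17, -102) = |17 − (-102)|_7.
d_7(17, -102) = 1/7

Step 1 — x − y = 17 − (-102) = 119. Step 2 — v_7(119) = 1 (factor: 119 = (7^1 · 17); the sign does not affect v_p). Step 3 — |x − y|_7 = 7^{-1} = 1/7.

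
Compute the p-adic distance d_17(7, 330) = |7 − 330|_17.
d_17(7, 330) = 1/17

Step 1 — x − y = 7 − 330 = -323. Step 2 — v_17(-323) = 1 (factor: -323 = −(17^1 · 19); the sign does not affect v_p). Step 3 — |x − y|_17 = 17^{-1} = 1/17.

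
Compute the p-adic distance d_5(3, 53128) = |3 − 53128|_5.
d_5(3, 53128) = 1/3125

Step 1 — x − y = 3 − 53128 = -53125. Step 2 — v_5(-53125) = 5 (factor: -53125 = −(5^5 · 17); the sign does not affect v_p). Step 3 — |x − y|_5 = 5^{-5} = 1/3125.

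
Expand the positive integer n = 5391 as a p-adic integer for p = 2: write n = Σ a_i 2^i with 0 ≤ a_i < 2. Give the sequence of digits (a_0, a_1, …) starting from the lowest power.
(a_0, a_1, …) = (1, 1, 1, 1, 0, 0, 0, 0, 1, 0, 1, 0, 1)

Repeated division by 2 gives the digits low-to-high: 5391 = 1 + 1·2^1 + 1·2^2 + 1·2^3 + 1·2^8 + 1·2^10 + 1·2^12. Digit sequence: (1, 1, 1, 1, 0, 0, 0, 0, 1, 0, 1, 0, 1).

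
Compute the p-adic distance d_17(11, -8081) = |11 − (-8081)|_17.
d_17(11, -8081) = 1/289

Step 1 — x − y = 11 − (-8081) = 8092. Step 2 — v_17(8092) = 2 (factor: 8092 = (17^2 · 28); the sign does not affect v_p). Step 3 — |x − y|_17 = 17^{-2} = 1/289.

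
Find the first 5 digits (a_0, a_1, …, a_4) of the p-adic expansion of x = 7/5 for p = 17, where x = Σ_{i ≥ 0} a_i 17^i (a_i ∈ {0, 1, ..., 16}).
(a_0, …, a_4) = (15, 6, 3, 10, 13)

v_17(7/5) = 0 (numerator and denominator both coprime to 17), so x ∈ ℤ_17^×. Compute digits iteratively via a_i = x_i mod 17, x_{i+1} = (x_i − a_i)/17, with x_0 = x:
  x_0 = 7/5;  a_0 = 15;  x_1 = (x_0 − 15)/17 = -4/5
  x_1 = -4/5;  a_1 = 6;  x_2 = (x_1 − 6)/17 = -2/5
  x_2 = -2/5;  a_2 = 3;  x_3 = (x_2 − 3)/17 = -1/5
  x_3 = -1/5;  a_3 = 10;  x_4 = (x_3 − 10)/17 = -3/5
  x_4 = -3/5;  a_4 = 13;  x_5 = (x_4 − 13)/17 = -4/5
Digits: (15, 6, 3, 10, 13).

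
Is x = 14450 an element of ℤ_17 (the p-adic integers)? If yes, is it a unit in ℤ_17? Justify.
x ∈ ℤ_17 but not a unit; v_17(x) = 2 > 0

ℤ_17 = {x ∈ ℚ_17 : v_17(x) ≥ 0} and ℤ_17^× = {x ∈ ℤ_17 : v_17(x) = 0}. Here v_17(14450) = v_17(num) − v_17(den) = 2; compare against these criteria.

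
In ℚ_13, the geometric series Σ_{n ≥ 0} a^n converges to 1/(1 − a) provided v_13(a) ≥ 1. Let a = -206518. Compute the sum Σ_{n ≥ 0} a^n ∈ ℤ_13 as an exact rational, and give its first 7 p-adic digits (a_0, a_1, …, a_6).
Σ a^n = 1/(1 − a) = 1/206519;  first 7 digits = (1, 0, 0, 10, 5, 12, 8)

v_13(a) = 3 ≥ 1, so the series converges in ℤ_13 to 1/(1 − a) = 1/(1 − (-206518)) = 1/206519. Expand this rational in ℤ_13: compute digits iteratively via d_i = x_i mod 13, x_{i+1} = (x_i − d_i)/13. The first 7 digits are (1, 0, 0, 10, 5, 12, 8).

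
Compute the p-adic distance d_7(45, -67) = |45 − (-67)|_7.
d_7(45, -67) = 1/7

Step 1 — x − y = 45 − (-67) = 112. Step 2 — v_7(112) = 1 (factor: 112 = (7^1 · 16); the sign does not affect v_p). Step 3 — |x − y|_7 = 7^{-1} = 1/7.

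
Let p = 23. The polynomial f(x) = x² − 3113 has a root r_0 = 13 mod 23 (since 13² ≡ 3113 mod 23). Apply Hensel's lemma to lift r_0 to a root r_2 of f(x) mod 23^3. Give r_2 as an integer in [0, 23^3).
r_2 = 1876 (mod 12167)

Hensel's recurrence: r_{i+1} = r_i − f(r_i)·(f′(r_i))^{-1} mod 23^{i+2}, with f′(x) = 2x. Iterate:
  r_0 = 13 (mod 23)
  r_1 = 289 (mod 529)
  r_2 = 1876 (mod 12167)
Final: r_2 = 1876, and one checks f(r_2) ≡ 0 mod 23^3.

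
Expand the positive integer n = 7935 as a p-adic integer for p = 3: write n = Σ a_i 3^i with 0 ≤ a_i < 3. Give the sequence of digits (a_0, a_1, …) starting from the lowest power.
(a_0, a_1, …) = (0, 2, 2, 2, 1, 2, 1, 0, 1)

Repeated division by 3 gives the digits low-to-high: 7935 = 2·3^1 + 2·3^2 + 2·3^3 + 1·3^4 + 2·3^5 + 1·3^6 + 1·3^8. Digit sequence: (0, 2, 2, 2, 1, 2, 1, 0, 1).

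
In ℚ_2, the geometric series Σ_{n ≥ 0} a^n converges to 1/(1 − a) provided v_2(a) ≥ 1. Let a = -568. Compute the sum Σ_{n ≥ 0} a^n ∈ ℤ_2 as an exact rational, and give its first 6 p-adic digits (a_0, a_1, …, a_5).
Σ a^n = 1/(1 − a) = 1/569;  first 6 digits = (1, 0, 0, 1, 0, 0)

v_2(a) = 3 ≥ 1, so the series converges in ℤ_2 to 1/(1 − a) = 1/(1 − (-568)) = 1/569. Expand this rational in ℤ_2: compute digits iteratively via d_i = x_i mod 2, x_{i+1} = (x_i − d_i)/2. The first 6 digits are (1, 0, 0, 1, 0, 0).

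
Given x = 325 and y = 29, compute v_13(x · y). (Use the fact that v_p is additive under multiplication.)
v_13(9425) = 1

v_p(x) = 1 (factor: 325 = 13^1 · 25); v_p(y) = 0 (factor: 29 = 13^0 · 29). Additivity: v_p(xy) = v_p(x) + v_p(y) = 1 + 0 = 1. (Direct check: xy = 9425 = 13^1 · (725).)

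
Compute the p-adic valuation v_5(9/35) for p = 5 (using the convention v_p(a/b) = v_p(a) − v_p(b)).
v_5(9/35) = -1

Factor powers of 5 from the numerator and denominator of the reduced fraction: 9 = 5^0 · 9 and 35 = 5^1 · 7. Apply v_p(a/b) = v_p(a) − v_p(b): v_5(9/35) = 0 − 1 = -1.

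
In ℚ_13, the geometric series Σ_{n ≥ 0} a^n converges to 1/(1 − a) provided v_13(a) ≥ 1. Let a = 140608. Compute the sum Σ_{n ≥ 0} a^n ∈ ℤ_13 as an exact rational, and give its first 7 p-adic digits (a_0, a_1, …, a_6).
Σ a^n = 1/(1 − a) = -1/140607;  first 7 digits = (1, 0, 0, 12, 4, 0, 1)

v_13(a) = 3 ≥ 1, so the series converges in ℤ_13 to 1/(1 − a) = 1/(1 − 140608) = -1/140607. Expand this rational in ℤ_13: compute digits iteratively via d_i = x_i mod 13, x_{i+1} = (x_i − d_i)/13. The first 7 digits are (1, 0, 0, 12, 4, 0, 1).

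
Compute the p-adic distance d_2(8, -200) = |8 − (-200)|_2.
d_2(8, -200) = 1/16

Step 1 — x − y = 8 − (-200) = 208. Step 2 — v_2(208) = 4 (factor: 208 = (2^4 · 13); the sign does not affect v_p). Step 3 — |x − y|_2 = 2^{-4} = 1/16.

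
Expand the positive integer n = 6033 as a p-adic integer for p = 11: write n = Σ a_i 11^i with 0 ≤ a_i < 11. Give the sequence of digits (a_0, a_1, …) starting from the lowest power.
(a_0, a_1, …) = (5, 9, 5, 4)

Repeated division by 11 gives the digits low-to-high: 6033 = 5 + 9·11^1 + 5·11^2 + 4·11^3. Digit sequence: (5, 9, 5, 4).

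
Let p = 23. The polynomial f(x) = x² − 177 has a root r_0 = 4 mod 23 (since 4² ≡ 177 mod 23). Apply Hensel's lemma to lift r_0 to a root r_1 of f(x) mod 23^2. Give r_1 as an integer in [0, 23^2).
r_1 = 487 (mod 529)

Hensel's recurrence: r_{i+1} = r_i − f(r_i)·(f′(r_i))^{-1} mod 23^{i+2}, with f′(x) = 2x. Iterate:
  r_0 = 4 (mod 23)
  r_1 = 487 (mod 529)
Final: r_1 = 487, and one checks f(r_1) ≡ 0 mod 23^2.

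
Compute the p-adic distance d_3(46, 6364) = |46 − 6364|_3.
d_3(46, 6364) = 1/243

Step 1 — x − y = 46 − 6364 = -6318. Step 2 — v_3(-6318) = 5 (factor: -6318 = −(3^5 · 26); the sign does not affect v_p). Step 3 — |x − y|_3 = 3^{-5} = 1/243.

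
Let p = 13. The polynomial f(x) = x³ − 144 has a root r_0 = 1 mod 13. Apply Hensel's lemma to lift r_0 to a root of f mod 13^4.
r_3 = 9738 (mod 28561)

Hensel: r_{i+1} = r_i − f(r_i)/f′(r_i) mod 13^{i+2}, where f′(x) = 3x². Iterate:
  r_0 = 1 (mod 13)
  r_1 = 105 (mod 169)
  r_2 = 950 (mod 2197)
  r_3 = 9738 (mod 28561)
Final: r = 9738 with f(r) ≡ 0 mod 13^4.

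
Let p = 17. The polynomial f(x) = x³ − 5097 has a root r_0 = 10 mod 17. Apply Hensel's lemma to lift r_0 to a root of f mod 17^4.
r_3 = 74997 (mod 83521)

Hensel: r_{i+1} = r_i − f(r_i)/f′(r_i) mod 17^{i+2}, where f′(x) = 3x². Iterate:
  r_0 = 10 (mod 17)
  r_1 = 146 (mod 289)
  r_2 = 1302 (mod 4913)
  r_3 = 74997 (mod 83521)
Final: r = 74997 with f(r) ≡ 0 mod 17^4.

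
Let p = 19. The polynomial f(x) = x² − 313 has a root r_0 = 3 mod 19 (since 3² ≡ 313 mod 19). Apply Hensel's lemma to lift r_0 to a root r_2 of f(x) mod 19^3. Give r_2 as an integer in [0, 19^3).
r_2 = 896 (mod 6859)

Hensel's recurrence: r_{i+1} = r_i − f(r_i)·(f′(r_i))^{-1} mod 19^{i+2}, with f′(x) = 2x. Iterate:
  r_0 = 3 (mod 19)
  r_1 = 174 (mod 361)
  r_2 = 896 (mod 6859)
Final: r_2 = 896, and one checks f(r_2) ≡ 0 mod 19^3.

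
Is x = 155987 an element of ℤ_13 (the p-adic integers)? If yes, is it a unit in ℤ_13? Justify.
x ∈ ℤ_13 but not a unit; v_13(x) = 3 > 0

ℤ_13 = {x ∈ ℚ_13 : v_13(x) ≥ 0} and ℤ_13^× = {x ∈ ℤ_13 : v_13(x) = 0}. Here v_13(155987) = v_13(num) − v_13(den) = 3; compare against these criteria.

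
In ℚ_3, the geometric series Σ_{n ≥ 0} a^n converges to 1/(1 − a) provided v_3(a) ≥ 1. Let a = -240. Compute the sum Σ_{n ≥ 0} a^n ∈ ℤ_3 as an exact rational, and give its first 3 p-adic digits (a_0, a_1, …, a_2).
Σ a^n = 1/(1 − a) = 1/241;  first 3 digits = (1, 1, 1)

v_3(a) = 1 ≥ 1, so the series converges in ℤ_3 to 1/(1 − a) = 1/(1 − (-240)) = 1/241. Expand this rational in ℤ_3: compute digits iteratively via d_i = x_i mod 3, x_{i+1} = (x_i − d_i)/3. The first 3 digits are (1, 1, 1).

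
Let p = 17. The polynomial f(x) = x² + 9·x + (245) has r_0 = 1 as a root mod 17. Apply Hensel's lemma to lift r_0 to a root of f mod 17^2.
r_1 = 188 (mod 289)

Hensel: r_{i+1} = r_i − f(r_i)·(f′(r_i))^{-1} mod 17^{i+2}, f′(x) = 2x + 9. Iterate:
  r_0 = 1 (mod 17)
  r_1 = 188 (mod 289)
Final: r = 188 satisfies f(r) ≡ 0 mod 17^2.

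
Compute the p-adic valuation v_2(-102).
v_2(-102) = 1

v_2(n) is the largest exponent k such that 2^k divides n. Factor out: -102 = -2^1 · 51. (Sign doesn't affect v_p.) So v_2(-102) = 1.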